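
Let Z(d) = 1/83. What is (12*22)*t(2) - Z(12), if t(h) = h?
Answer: 43823/83 ≈ 527.99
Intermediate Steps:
Z(d) = 1/83
(12*22)*t(2) - Z(12) = (12*22)*2 - 1*1/83 = 264*2 - 1/83 = 528 - 1/83 = 43823/83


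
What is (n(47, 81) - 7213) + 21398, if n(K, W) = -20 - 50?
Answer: 14115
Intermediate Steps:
n(K, W) = -70
(n(47, 81) - 7213) + 21398 = (-70 - 7213) + 21398 = -7283 + 21398 = 14115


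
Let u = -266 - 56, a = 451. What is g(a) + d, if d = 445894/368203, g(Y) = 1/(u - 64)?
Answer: 171746881/142126358 ≈ 1.2084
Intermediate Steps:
u = -322
g(Y) = -1/386 (g(Y) = 1/(-322 - 64) = 1/(-386) = -1/386)
d = 445894/368203 (d = 445894*(1/368203) = 445894/368203 ≈ 1.2110)
g(a) + d = -1/386 + 445894/368203 = 171746881/142126358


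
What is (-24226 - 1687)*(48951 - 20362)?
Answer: -740826757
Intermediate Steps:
(-24226 - 1687)*(48951 - 20362) = -25913*28589 = -740826757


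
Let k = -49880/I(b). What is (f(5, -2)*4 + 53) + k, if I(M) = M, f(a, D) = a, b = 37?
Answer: -47179/37 ≈ -1275.1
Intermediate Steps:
k = -49880/37 ≈ -1348.1
(f(5, -2)*4 + 53) + k = (5*4 + 53) - 49880/37 = (20 + 53) - 49880/37 = 73 - 49880/37 = -47179/37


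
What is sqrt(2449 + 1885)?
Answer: sqrt(4334) ≈ 65.833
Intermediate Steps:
sqrt(2449 + 1885) = sqrt(4334)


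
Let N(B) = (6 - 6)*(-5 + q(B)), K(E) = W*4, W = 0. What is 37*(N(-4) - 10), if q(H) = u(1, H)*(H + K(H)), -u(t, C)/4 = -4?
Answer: -370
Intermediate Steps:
u(t, C) = 16 (u(t, C) = -4*(-4) = 16)
K(E) = 0 (K(E) = 0*4 = 0)
q(H) = 16*H (q(H) = 16*(H + 0) = 16*H)
N(B) = 0 (N(B) = (6 - 6)*(-5 + 16*B) = 0*(-5 + 16*B) = 0)
37*(N(-4) - 10) = 37*(0 - 10) = 37*(-10) = -370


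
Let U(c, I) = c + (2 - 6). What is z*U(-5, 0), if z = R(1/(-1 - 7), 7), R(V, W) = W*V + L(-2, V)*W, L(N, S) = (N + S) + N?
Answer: 1071/4 ≈ 267.75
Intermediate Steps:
L(N, S) = S + 2*N
R(V, W) = V*W + W*(-4 + V) (R(V, W) = W*V + (V + 2*(-2))*W = V*W + (V - 4)*W = V*W + (-4 + V)*W = V*W + W*(-4 + V))
z = -119/4 (z = 2*7*(-2 + 1/(-1 - 7)) = 2*7*(-2 + 1/(-8)) = 2*7*(-2 - ⅛) = 2*7*(-17/8) = -119/4 ≈ -29.750)
U(c, I) = -4 + c (U(c, I) = c - 4 = -4 + c)
z*U(-5, 0) = -119*(-4 - 5)/4 = -119/4*(-9) = 1071/4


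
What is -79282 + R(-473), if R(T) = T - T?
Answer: -79282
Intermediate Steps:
R(T) = 0
-79282 + R(-473) = -79282 + 0 = -79282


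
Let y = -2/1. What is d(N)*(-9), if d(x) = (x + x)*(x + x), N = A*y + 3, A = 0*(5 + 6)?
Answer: -324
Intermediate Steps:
y = -2 (y = -2*1 = -2)
A = 0 (A = 0*11 = 0)
N = 3 (N = 0*(-2) + 3 = 0 + 3 = 3)
d(x) = 4*x² (d(x) = (2*x)*(2*x) = 4*x²)
d(N)*(-9) = (4*3²)*(-9) = (4*9)*(-9) = 36*(-9) = -324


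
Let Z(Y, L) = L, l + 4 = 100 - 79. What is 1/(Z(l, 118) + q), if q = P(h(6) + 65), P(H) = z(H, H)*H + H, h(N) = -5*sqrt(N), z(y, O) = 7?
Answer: 319/198722 + 10*sqrt(6)/99361 ≈ 0.0018518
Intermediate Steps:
l = 17 (l = -4 + (100 - 79) = -4 + 21 = 17)
P(H) = 8*H (P(H) = 7*H + H = 8*H)
q = 520 - 40*sqrt(6) (q = 8*(-5*sqrt(6) + 65) = 8*(65 - 5*sqrt(6)) = 520 - 40*sqrt(6) ≈ 422.02)
1/(Z(l, 118) + q) = 1/(118 + (520 - 40*sqrt(6))) = 1/(638 - 40*sqrt(6))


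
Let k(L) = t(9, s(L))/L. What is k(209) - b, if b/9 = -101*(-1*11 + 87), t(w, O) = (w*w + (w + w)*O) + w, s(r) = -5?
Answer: 69084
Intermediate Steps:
t(w, O) = w + w² + 2*O*w (t(w, O) = (w² + (2*w)*O) + w = (w² + 2*O*w) + w = w + w² + 2*O*w)
k(L) = 0 (k(L) = (9*(1 + 9 + 2*(-5)))/L = (9*(1 + 9 - 10))/L = (9*0)/L = 0/L = 0)
b = -69084 (b = 9*(-101*(-1*11 + 87)) = 9*(-101*(-11 + 87)) = 9*(-101*76) = 9*(-7676) = -69084)
k(209) - b = 0 - 1*(-69084) = 0 + 69084 = 69084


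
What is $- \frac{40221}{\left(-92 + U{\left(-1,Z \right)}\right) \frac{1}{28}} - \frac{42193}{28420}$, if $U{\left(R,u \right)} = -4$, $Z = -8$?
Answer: $\frac{666712759}{56840} \approx 11730.0$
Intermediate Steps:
$- \frac{40221}{\left(-92 + U{\left(-1,Z \right)}\right) \frac{1}{28}} - \frac{42193}{28420} = - \frac{40221}{\left(-92 - 4\right) \frac{1}{28}} - \frac{42193}{28420} = - \frac{40221}{\left(-96\right) \frac{1}{28}} - \frac{42193}{28420} = - \frac{40221}{- \frac{24}{7}} - \frac{42193}{28420} = \left(-40221\right) \left(- \frac{7}{24}\right) - \frac{42193}{28420} = \frac{93849}{8} - \frac{42193}{28420} = \frac{666712759}{56840}$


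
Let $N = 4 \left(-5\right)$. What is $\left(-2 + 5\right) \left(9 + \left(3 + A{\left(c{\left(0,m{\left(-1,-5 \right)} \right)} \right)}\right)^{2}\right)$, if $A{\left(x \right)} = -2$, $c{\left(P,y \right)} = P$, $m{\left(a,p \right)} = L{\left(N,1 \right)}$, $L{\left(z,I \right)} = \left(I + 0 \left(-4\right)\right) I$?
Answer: $30$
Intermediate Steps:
$N = -20$
$L{\left(z,I \right)} = I^{2}$ ($L{\left(z,I \right)} = \left(I + 0\right) I = I I = I^{2}$)
$m{\left(a,p \right)} = 1$ ($m{\left(a,p \right)} = 1^{2} = 1$)
$\left(-2 + 5\right) \left(9 + \left(3 + A{\left(c{\left(0,m{\left(-1,-5 \right)} \right)} \right)}\right)^{2}\right) = \left(-2 + 5\right) \left(9 + \left(3 - 2\right)^{2}\right) = 3 \left(9 + 1^{2}\right) = 3 \left(9 + 1\right) = 3 \cdot 10 = 30$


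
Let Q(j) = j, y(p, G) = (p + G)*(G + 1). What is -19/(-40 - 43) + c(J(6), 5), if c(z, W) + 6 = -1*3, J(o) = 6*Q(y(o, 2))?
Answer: -728/83 ≈ -8.7711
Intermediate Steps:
y(p, G) = (1 + G)*(G + p) (y(p, G) = (G + p)*(1 + G) = (1 + G)*(G + p))
J(o) = 36 + 18*o (J(o) = 6*(2 + o + 2**2 + 2*o) = 6*(2 + o + 4 + 2*o) = 6*(6 + 3*o) = 36 + 18*o)
c(z, W) = -9 (c(z, W) = -6 - 1*3 = -6 - 3 = -9)
-19/(-40 - 43) + c(J(6), 5) = -19/(-40 - 43) - 9 = -19/(-83) - 9 = -19*(-1/83) - 9 = 19/83 - 9 = -728/83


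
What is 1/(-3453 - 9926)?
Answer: -1/13379 ≈ -7.4744e-5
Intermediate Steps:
1/(-3453 - 9926) = 1/(-13379) = -1/13379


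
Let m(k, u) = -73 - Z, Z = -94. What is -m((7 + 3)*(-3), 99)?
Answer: -21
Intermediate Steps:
m(k, u) = 21 (m(k, u) = -73 - 1*(-94) = -73 + 94 = 21)
-m((7 + 3)*(-3), 99) = -1*21 = -21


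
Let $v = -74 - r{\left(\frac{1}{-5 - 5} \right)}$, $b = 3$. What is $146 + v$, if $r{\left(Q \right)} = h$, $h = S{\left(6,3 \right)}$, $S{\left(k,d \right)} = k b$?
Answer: $54$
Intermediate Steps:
$S{\left(k,d \right)} = 3 k$ ($S{\left(k,d \right)} = k 3 = 3 k$)
$h = 18$ ($h = 3 \cdot 6 = 18$)
$r{\left(Q \right)} = 18$
$v = -92$ ($v = -74 - 18 = -92$)
$146 + v = 146 - 92 = 54$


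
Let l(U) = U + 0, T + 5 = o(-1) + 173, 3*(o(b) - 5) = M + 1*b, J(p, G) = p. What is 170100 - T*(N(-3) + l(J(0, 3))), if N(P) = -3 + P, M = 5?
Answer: 171146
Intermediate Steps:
o(b) = 20/3 + b/3 (o(b) = 5 + (5 + 1*b)/3 = 5 + (5 + b)/3 = 5 + (5/3 + b/3) = 20/3 + b/3)
T = 523/3 (T = -5 + ((20/3 + (1/3)*(-1)) + 173) = -5 + ((20/3 - 1/3) + 173) = -5 + (19/3 + 173) = -5 + 538/3 = 523/3 ≈ 174.33)
l(U) = U
170100 - T*(N(-3) + l(J(0, 3))) = 170100 - 523*((-3 - 3) + 0)/3 = 170100 - 523*(-6 + 0)/3 = 170100 - 523*(-6)/3 = 170100 - 1*(-1046) = 170100 + 1046 = 171146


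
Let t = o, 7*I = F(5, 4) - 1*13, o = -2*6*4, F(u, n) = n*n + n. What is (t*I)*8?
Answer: -384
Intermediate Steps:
F(u, n) = n + n² (F(u, n) = n² + n = n + n²)
o = -48 (o = -12*4 = -48)
I = 1 (I = (4*(1 + 4) - 1*13)/7 = (4*5 - 13)/7 = (20 - 13)/7 = (⅐)*7 = 1)
t = -48
(t*I)*8 = -48*1*8 = -48*8 = -384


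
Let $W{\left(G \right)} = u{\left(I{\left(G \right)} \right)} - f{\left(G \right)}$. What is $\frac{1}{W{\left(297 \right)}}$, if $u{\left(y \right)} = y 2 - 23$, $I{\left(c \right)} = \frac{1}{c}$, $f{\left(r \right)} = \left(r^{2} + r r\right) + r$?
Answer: $- \frac{297}{52491184} \approx -5.6581 \cdot 10^{-6}$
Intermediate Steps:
$f{\left(r \right)} = r + 2 r^{2}$ ($f{\left(r \right)} = \left(r^{2} + r^{2}\right) + r = 2 r^{2} + r = r + 2 r^{2}$)
$u{\left(y \right)} = -23 + 2 y$ ($u{\left(y \right)} = 2 y - 23 = -23 + 2 y$)
$W{\left(G \right)} = -23 + \frac{2}{G} - G \left(1 + 2 G\right)$ ($W{\left(G \right)} = \left(-23 + \frac{2}{G}\right) - G \left(1 + 2 G\right) = -23 + \frac{2}{G} - G \left(1 + 2 G\right)$)
$\frac{1}{W{\left(297 \right)}} = \frac{1}{-23 - 297 - 2 \cdot 297^{2} + \frac{2}{297}} = \frac{1}{-23 - 297 - 176418 + 2 \cdot \frac{1}{297}} = \frac{1}{-23 - 297 - 176418 + \frac{2}{297}} = \frac{1}{- \frac{52491184}{297}} = - \frac{297}{52491184}$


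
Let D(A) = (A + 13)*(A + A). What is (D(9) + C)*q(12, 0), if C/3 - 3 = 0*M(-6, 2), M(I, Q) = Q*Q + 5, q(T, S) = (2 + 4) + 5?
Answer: 4455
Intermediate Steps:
q(T, S) = 11 (q(T, S) = 6 + 5 = 11)
D(A) = 2*A*(13 + A) (D(A) = (13 + A)*(2*A) = 2*A*(13 + A))
M(I, Q) = 5 + Q² (M(I, Q) = Q² + 5 = 5 + Q²)
C = 9 (C = 9 + 3*(0*(5 + 2²)) = 9 + 3*(0*(5 + 4)) = 9 + 3*(0*9) = 9 + 3*0 = 9 + 0 = 9)
(D(9) + C)*q(12, 0) = (2*9*(13 + 9) + 9)*11 = (2*9*22 + 9)*11 = (396 + 9)*11 = 405*11 = 4455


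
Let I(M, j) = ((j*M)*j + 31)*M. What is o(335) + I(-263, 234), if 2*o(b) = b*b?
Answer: 7574931447/2 ≈ 3.7875e+9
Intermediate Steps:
o(b) = b**2/2 (o(b) = (b*b)/2 = b**2/2)
I(M, j) = M*(31 + M*j**2) (I(M, j) = ((M*j)*j + 31)*M = (M*j**2 + 31)*M = (31 + M*j**2)*M = M*(31 + M*j**2))
o(335) + I(-263, 234) = (1/2)*335**2 - 263*(31 - 263*234**2) = (1/2)*112225 - 263*(31 - 263*54756) = 112225/2 - 263*(31 - 14400828) = 112225/2 - 263*(-14400797) = 112225/2 + 3787409611 = 7574931447/2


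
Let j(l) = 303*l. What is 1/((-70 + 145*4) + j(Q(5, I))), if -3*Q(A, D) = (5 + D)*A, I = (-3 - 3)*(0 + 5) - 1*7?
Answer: 1/16670 ≈ 5.9988e-5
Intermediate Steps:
I = -37 (I = -6*5 - 7 = -30 - 7 = -37)
Q(A, D) = -A*(5 + D)/3 (Q(A, D) = -(5 + D)*A/3 = -A*(5 + D)/3)
1/((-70 + 145*4) + j(Q(5, I))) = 1/((-70 + 145*4) + 303*(-1/3*5*(5 - 37))) = 1/((-70 + 580) + 303*(-1/3*5*(-32))) = 1/(510 + 303*(160/3)) = 1/(510 + 16160) = 1/16670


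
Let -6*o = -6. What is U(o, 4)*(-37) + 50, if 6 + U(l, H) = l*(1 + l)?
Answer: 198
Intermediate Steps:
o = 1 (o = -⅙*(-6) = 1)
U(l, H) = -6 + l*(1 + l)
U(o, 4)*(-37) + 50 = (-6 + 1 + 1²)*(-37) + 50 = (-6 + 1 + 1)*(-37) + 50 = -4*(-37) + 50 = 148 + 50 = 198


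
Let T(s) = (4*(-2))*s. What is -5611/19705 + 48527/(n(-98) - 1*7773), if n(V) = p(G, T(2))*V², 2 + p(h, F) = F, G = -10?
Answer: -393964726/711921945 ≈ -0.55338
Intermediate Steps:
T(s) = -8*s
p(h, F) = -2 + F
n(V) = -18*V² (n(V) = (-2 - 8*2)*V² = (-2 - 16)*V² = -18*V²)
-5611/19705 + 48527/(n(-98) - 1*7773) = -5611/19705 + 48527/(-18*(-98)² - 1*7773) = -5611*1/19705 + 48527/(-18*9604 - 7773) = -5611/19705 + 48527/(-172872 - 7773) = -5611/19705 + 48527/(-180645) = -5611/19705 + 48527*(-1/180645) = -5611/19705 - 48527/180645 = -393964726/711921945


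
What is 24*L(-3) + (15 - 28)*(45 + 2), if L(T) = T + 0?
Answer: -683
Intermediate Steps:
L(T) = T
24*L(-3) + (15 - 28)*(45 + 2) = 24*(-3) + (15 - 28)*(45 + 2) = -72 - 13*47 = -72 - 611 = -683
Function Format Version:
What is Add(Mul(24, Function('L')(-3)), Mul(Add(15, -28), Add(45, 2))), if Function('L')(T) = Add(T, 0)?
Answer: -683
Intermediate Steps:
Function('L')(T) = T
Add(Mul(24, Function('L')(-3)), Mul(Add(15, -28), Add(45, 2))) = Add(Mul(24, -3), Mul(Add(15, -28), Add(45, 2))) = Add(-72, Mul(-13, 47)) = Add(-72, -611) = -683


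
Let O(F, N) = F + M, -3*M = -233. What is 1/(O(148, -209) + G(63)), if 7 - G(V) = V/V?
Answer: 3/695 ≈ 0.0043165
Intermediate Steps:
M = 233/3 (M = -⅓*(-233) = 233/3 ≈ 77.667)
O(F, N) = 233/3 + F (O(F, N) = F + 233/3 = 233/3 + F)
G(V) = 6 (G(V) = 7 - V/V = 7 - 1*1 = 7 - 1 = 6)
1/(O(148, -209) + G(63)) = 1/((233/3 + 148) + 6) = 1/(677/3 + 6) = 1/(695/3) = 3/695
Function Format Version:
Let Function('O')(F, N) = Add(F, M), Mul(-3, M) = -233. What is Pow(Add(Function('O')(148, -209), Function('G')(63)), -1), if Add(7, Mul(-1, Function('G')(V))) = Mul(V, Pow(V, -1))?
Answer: Rational(3, 695) ≈ 0.0043165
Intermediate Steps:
M = Rational(233, 3) (M = Mul(Rational(-1, 3), -233) = Rational(233, 3) ≈ 77.667)
Function('O')(F, N) = Add(Rational(233, 3), F) (Function('O')(F, N) = Add(F, Rational(233, 3)) = Add(Rational(233, 3), F))
Function('G')(V) = 6 (Function('G')(V) = Add(7, Mul(-1, Mul(V, Pow(V, -1)))) = Add(7, Mul(-1, 1)) = Add(7, -1) = 6)
Pow(Add(Function('O')(148, -209), Function('G')(63)), -1) = Pow(Add(Add(Rational(233, 3), 148), 6), -1) = Pow(Add(Rational(677, 3), 6), -1) = Pow(Rational(695, 3), -1) = Rational(3, 695)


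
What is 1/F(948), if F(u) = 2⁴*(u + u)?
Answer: 1/30336 ≈ 3.2964e-5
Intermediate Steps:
F(u) = 32*u (F(u) = 16*(2*u) = 32*u)
1/F(948) = 1/(32*948) = 1/30336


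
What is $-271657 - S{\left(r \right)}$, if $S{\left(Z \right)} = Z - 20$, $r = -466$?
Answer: $-271171$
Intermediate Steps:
$S{\left(Z \right)} = -20 + Z$
$-271657 - S{\left(r \right)} = -271657 - \left(-20 - 466\right) = -271657 - -486 = -271657 + 486 = -271171$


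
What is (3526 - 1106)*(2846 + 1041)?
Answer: 9406540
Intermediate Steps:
(3526 - 1106)*(2846 + 1041) = 2420*3887 = 9406540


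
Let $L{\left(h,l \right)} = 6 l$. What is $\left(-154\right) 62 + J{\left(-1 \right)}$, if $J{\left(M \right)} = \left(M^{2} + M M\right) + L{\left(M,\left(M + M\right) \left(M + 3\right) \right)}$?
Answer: $-9570$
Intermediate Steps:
$J{\left(M \right)} = 2 M^{2} + 12 M \left(3 + M\right)$ ($J{\left(M \right)} = \left(M^{2} + M M\right) + 6 \left(M + M\right) \left(M + 3\right) = \left(M^{2} + M^{2}\right) + 6 \cdot 2 M \left(3 + M\right) = 2 M^{2} + 6 \cdot 2 M \left(3 + M\right) = 2 M^{2} + 12 M \left(3 + M\right)$)
$\left(-154\right) 62 + J{\left(-1 \right)} = \left(-154\right) 62 + 2 \left(-1\right) \left(18 + 7 \left(-1\right)\right) = -9548 + 2 \left(-1\right) \left(18 - 7\right) = -9548 + 2 \left(-1\right) 11 = -9548 - 22 = -9570$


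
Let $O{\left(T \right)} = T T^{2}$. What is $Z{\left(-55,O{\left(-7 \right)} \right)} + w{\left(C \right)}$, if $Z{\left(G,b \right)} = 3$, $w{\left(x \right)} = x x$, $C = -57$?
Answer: $3252$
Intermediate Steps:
$O{\left(T \right)} = T^{3}$
$w{\left(x \right)} = x^{2}$
$Z{\left(-55,O{\left(-7 \right)} \right)} + w{\left(C \right)} = 3 + \left(-57\right)^{2} = 3 + 3249 = 3252$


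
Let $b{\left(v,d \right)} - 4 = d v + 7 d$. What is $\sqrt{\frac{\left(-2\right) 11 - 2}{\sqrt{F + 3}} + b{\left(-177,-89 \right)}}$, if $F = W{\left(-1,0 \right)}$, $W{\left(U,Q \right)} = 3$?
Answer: $\sqrt{15134 - 4 \sqrt{6}} \approx 122.98$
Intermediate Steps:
$F = 3$
$b{\left(v,d \right)} = 4 + 7 d + d v$ ($b{\left(v,d \right)} = 4 + \left(d v + 7 d\right) = 4 + \left(7 d + d v\right) = 4 + 7 d + d v$)
$\sqrt{\frac{\left(-2\right) 11 - 2}{\sqrt{F + 3}} + b{\left(-177,-89 \right)}} = \sqrt{\frac{\left(-2\right) 11 - 2}{\sqrt{3 + 3}} + \left(4 + 7 \left(-89\right) - -15753\right)} = \sqrt{\frac{-22 - 2}{\sqrt{6}} + \left(4 - 623 + 15753\right)} = \sqrt{- 24 \frac{\sqrt{6}}{6} + 15134} = \sqrt{- 4 \sqrt{6} + 15134} = \sqrt{15134 - 4 \sqrt{6}}$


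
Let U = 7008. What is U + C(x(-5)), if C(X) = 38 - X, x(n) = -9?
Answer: 7055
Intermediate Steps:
U + C(x(-5)) = 7008 + (38 - 1*(-9)) = 7008 + (38 + 9) = 7008 + 47 = 7055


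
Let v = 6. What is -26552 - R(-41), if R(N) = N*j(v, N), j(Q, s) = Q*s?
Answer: -36638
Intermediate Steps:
R(N) = 6*N² (R(N) = N*(6*N) = 6*N²)
-26552 - R(-41) = -26552 - 6*(-41)² = -26552 - 6*1681 = -26552 - 1*10086 = -26552 - 10086 = -36638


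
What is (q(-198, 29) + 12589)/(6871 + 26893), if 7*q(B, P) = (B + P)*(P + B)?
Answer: 29171/59087 ≈ 0.49370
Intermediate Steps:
q(B, P) = (B + P)²/7 (q(B, P) = ((B + P)*(P + B))/7 = ((B + P)*(B + P))/7 = (B + P)²/7)
(q(-198, 29) + 12589)/(6871 + 26893) = ((-198 + 29)²/7 + 12589)/(6871 + 26893) = ((⅐)*(-169)² + 12589)/33764 = ((⅐)*28561 + 12589)*(1/33764) = (28561/7 + 12589)*(1/33764) = (116684/7)*(1/33764) = 29171/59087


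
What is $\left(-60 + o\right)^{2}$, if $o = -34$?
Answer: $8836$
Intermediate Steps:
$\left(-60 + o\right)^{2} = \left(-60 - 34\right)^{2} = \left(-94\right)^{2} = 8836$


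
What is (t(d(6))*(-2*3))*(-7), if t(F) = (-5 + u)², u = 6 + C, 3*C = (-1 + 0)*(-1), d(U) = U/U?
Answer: 224/3 ≈ 74.667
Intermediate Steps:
d(U) = 1
C = ⅓ (C = ((-1 + 0)*(-1))/3 = (-1*(-1))/3 = (⅓)*1 = ⅓ ≈ 0.33333)
u = 19/3 (u = 6 + ⅓ = 19/3 ≈ 6.3333)
t(F) = 16/9 (t(F) = (-5 + 19/3)² = (4/3)² = 16/9)
(t(d(6))*(-2*3))*(-7) = (16*(-2*3)/9)*(-7) = ((16/9)*(-6))*(-7) = -32/3*(-7) = 224/3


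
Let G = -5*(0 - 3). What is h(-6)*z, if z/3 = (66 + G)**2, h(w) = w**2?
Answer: 708588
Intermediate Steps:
G = 15 (G = -5*(-3) = 15)
z = 19683 (z = 3*(66 + 15)**2 = 3*81**2 = 3*6561 = 19683)
h(-6)*z = (-6)**2*19683 = 36*19683 = 708588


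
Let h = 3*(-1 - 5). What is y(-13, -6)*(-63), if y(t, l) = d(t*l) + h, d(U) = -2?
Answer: 1260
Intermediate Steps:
h = -18 (h = 3*(-6) = -18)
y(t, l) = -20 (y(t, l) = -2 - 18 = -20)
y(-13, -6)*(-63) = -20*(-63) = 1260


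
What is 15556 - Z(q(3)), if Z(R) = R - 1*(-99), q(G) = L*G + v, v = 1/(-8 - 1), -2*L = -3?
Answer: 278147/18 ≈ 15453.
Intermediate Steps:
L = 3/2 (L = -½*(-3) = 3/2 ≈ 1.5000)
v = -⅑ (v = 1/(-9) = -⅑ ≈ -0.11111)
q(G) = -⅑ + 3*G/2 (q(G) = 3*G/2 - ⅑ = -⅑ + 3*G/2)
Z(R) = 99 + R (Z(R) = R + 99 = 99 + R)
15556 - Z(q(3)) = 15556 - (99 + (-⅑ + (3/2)*3)) = 15556 - (99 + (-⅑ + 9/2)) = 15556 - (99 + 79/18) = 15556 - 1*1861/18 = 15556 - 1861/18 = 278147/18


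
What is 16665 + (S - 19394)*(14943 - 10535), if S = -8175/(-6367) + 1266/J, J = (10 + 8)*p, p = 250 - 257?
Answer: -11433381463405/133707 ≈ -8.5511e+7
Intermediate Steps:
p = -7
J = -126 (J = (10 + 8)*(-7) = 18*(-7) = -126)
S = -1171762/133707 (S = -8175/(-6367) + 1266/(-126) = -8175*(-1/6367) + 1266*(-1/126) = 8175/6367 - 211/21 = -1171762/133707 ≈ -8.7637)
16665 + (S - 19394)*(14943 - 10535) = 16665 + (-1171762/133707 - 19394)*(14943 - 10535) = 16665 - 2594285320/133707*4408 = 16665 - 11435609690560/133707 = -11433381463405/133707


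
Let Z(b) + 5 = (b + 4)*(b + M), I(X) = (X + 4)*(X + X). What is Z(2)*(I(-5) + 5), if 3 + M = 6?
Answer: 375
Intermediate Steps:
M = 3 (M = -3 + 6 = 3)
I(X) = 2*X*(4 + X) (I(X) = (4 + X)*(2*X) = 2*X*(4 + X))
Z(b) = -5 + (3 + b)*(4 + b) (Z(b) = -5 + (b + 4)*(b + 3) = -5 + (4 + b)*(3 + b) = -5 + (3 + b)*(4 + b))
Z(2)*(I(-5) + 5) = (7 + 2² + 7*2)*(2*(-5)*(4 - 5) + 5) = (7 + 4 + 14)*(2*(-5)*(-1) + 5) = 25*(10 + 5) = 25*15 = 375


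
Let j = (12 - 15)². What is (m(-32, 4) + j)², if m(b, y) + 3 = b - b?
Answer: 36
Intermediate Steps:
j = 9 (j = (-3)² = 9)
m(b, y) = -3 (m(b, y) = -3 + (b - b) = -3 + 0 = -3)
(m(-32, 4) + j)² = (-3 + 9)² = 6² = 36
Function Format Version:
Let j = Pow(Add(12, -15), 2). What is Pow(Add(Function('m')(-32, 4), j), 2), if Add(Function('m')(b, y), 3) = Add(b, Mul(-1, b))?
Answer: 36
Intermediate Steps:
j = 9 (j = Pow(-3, 2) = 9)
Function('m')(b, y) = -3 (Function('m')(b, y) = Add(-3, Add(b, Mul(-1, b))) = Add(-3, 0) = -3)
Pow(Add(Function('m')(-32, 4), j), 2) = Pow(Add(-3, 9), 2) = Pow(6, 2) = 36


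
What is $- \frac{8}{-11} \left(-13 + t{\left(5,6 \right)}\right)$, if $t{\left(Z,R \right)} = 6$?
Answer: $- \frac{56}{11} \approx -5.0909$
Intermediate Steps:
$- \frac{8}{-11} \left(-13 + t{\left(5,6 \right)}\right) = - \frac{8}{-11} \left(-13 + 6\right) = \left(-8\right) \left(- \frac{1}{11}\right) \left(-7\right) = \frac{8}{11} \left(-7\right) = - \frac{56}{11}$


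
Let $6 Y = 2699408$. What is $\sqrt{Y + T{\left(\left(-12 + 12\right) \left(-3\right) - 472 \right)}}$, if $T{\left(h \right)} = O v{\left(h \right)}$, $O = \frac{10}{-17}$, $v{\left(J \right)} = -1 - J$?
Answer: $\frac{\sqrt{1169472738}}{51} \approx 670.54$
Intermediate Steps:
$O = - \frac{10}{17}$ ($O = 10 \left(- \frac{1}{17}\right) = - \frac{10}{17} \approx -0.58823$)
$Y = \frac{1349704}{3}$ ($Y = \frac{1}{6} \cdot 2699408 = \frac{1349704}{3} \approx 4.499 \cdot 10^{5}$)
$T{\left(h \right)} = \frac{10}{17} + \frac{10 h}{17}$ ($T{\left(h \right)} = - \frac{10 \left(-1 - h\right)}{17} = \frac{10}{17} + \frac{10 h}{17}$)
$\sqrt{Y + T{\left(\left(-12 + 12\right) \left(-3\right) - 472 \right)}} = \sqrt{\frac{1349704}{3} + \left(\frac{10}{17} + \frac{10 \left(\left(-12 + 12\right) \left(-3\right) - 472\right)}{17}\right)} = \sqrt{\frac{1349704}{3} + \left(\frac{10}{17} + \frac{10 \left(0 \left(-3\right) - 472\right)}{17}\right)} = \sqrt{\frac{1349704}{3} + \left(\frac{10}{17} + \frac{10 \left(0 - 472\right)}{17}\right)} = \sqrt{\frac{1349704}{3} + \left(\frac{10}{17} + \frac{10}{17} \left(-472\right)\right)} = \sqrt{\frac{1349704}{3} + \left(\frac{10}{17} - \frac{4720}{17}\right)} = \sqrt{\frac{1349704}{3} - \frac{4710}{17}} = \sqrt{\frac{22930838}{51}} = \frac{\sqrt{1169472738}}{51}$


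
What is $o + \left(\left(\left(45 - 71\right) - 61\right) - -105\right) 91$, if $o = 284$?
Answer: $1922$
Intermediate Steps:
$o + \left(\left(\left(45 - 71\right) - 61\right) - -105\right) 91 = 284 + \left(\left(\left(45 - 71\right) - 61\right) - -105\right) 91 = 284 + \left(\left(-26 - 61\right) + 105\right) 91 = 284 + \left(-87 + 105\right) 91 = 284 + 18 \cdot 91 = 284 + 1638 = 1922$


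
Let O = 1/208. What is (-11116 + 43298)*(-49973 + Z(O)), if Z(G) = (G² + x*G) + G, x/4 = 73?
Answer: -34788274186357/21632 ≈ -1.6082e+9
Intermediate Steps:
x = 292 (x = 4*73 = 292)
O = 1/208 ≈ 0.0048077
Z(G) = G² + 293*G (Z(G) = (G² + 292*G) + G = G² + 293*G)
(-11116 + 43298)*(-49973 + Z(O)) = (-11116 + 43298)*(-49973 + (293 + 1/208)/208) = 32182*(-49973 + (1/208)*(60945/208)) = 32182*(-49973 + 60945/43264) = 32182*(-2161970927/43264) = -34788274186357/21632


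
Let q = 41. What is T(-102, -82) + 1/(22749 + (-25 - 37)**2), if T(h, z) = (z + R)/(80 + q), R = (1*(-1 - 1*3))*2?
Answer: -2393249/3217753 ≈ -0.74376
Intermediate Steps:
R = -8 (R = (1*(-1 - 3))*2 = (1*(-4))*2 = -4*2 = -8)
T(h, z) = -8/121 + z/121 (T(h, z) = (z - 8)/(80 + 41) = (-8 + z)/121 = (-8 + z)*(1/121) = -8/121 + z/121)
T(-102, -82) + 1/(22749 + (-25 - 37)**2) = (-8/121 + (1/121)*(-82)) + 1/(22749 + (-25 - 37)**2) = (-8/121 - 82/121) + 1/(22749 + (-62)**2) = -90/121 + 1/(22749 + 3844) = -90/121 + 1/26593 = -2393249/3217753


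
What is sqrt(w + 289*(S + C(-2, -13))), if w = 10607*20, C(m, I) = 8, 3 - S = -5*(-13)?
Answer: sqrt(196534) ≈ 443.32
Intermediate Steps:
S = -62 (S = 3 - (-5)*(-13) = 3 - 1*65 = 3 - 65 = -62)
w = 212140
sqrt(w + 289*(S + C(-2, -13))) = sqrt(212140 + 289*(-62 + 8)) = sqrt(212140 + 289*(-54)) = sqrt(212140 - 15606) = sqrt(196534)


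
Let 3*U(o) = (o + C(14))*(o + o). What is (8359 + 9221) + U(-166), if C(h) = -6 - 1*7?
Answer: 112168/3 ≈ 37389.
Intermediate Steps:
C(h) = -13 (C(h) = -6 - 7 = -13)
U(o) = 2*o*(-13 + o)/3 (U(o) = ((o - 13)*(o + o))/3 = ((-13 + o)*(2*o))/3 = (2*o*(-13 + o))/3 = 2*o*(-13 + o)/3)
(8359 + 9221) + U(-166) = (8359 + 9221) + (2/3)*(-166)*(-13 - 166) = 17580 + (2/3)*(-166)*(-179) = 17580 + 59428/3 = 112168/3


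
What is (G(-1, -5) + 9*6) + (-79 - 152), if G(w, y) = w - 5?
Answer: -183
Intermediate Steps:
G(w, y) = -5 + w
(G(-1, -5) + 9*6) + (-79 - 152) = ((-5 - 1) + 9*6) + (-79 - 152) = (-6 + 54) - 231 = 48 - 231 = -183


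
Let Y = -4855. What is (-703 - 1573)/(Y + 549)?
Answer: 1138/2153 ≈ 0.52856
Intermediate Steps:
(-703 - 1573)/(Y + 549) = (-703 - 1573)/(-4855 + 549) = -2276/(-4306) = -2276*(-1/4306) = 1138/2153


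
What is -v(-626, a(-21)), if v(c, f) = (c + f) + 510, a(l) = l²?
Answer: -325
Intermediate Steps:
v(c, f) = 510 + c + f
-v(-626, a(-21)) = -(510 - 626 + (-21)²) = -(510 - 626 + 441) = -1*325 = -325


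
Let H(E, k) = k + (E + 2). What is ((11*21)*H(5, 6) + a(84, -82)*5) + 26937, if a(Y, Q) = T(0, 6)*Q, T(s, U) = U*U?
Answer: 15180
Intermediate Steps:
T(s, U) = U²
H(E, k) = 2 + E + k (H(E, k) = k + (2 + E) = 2 + E + k)
a(Y, Q) = 36*Q (a(Y, Q) = 6²*Q = 36*Q)
((11*21)*H(5, 6) + a(84, -82)*5) + 26937 = ((11*21)*(2 + 5 + 6) + (36*(-82))*5) + 26937 = (231*13 - 2952*5) + 26937 = (3003 - 14760) + 26937 = -11757 + 26937 = 15180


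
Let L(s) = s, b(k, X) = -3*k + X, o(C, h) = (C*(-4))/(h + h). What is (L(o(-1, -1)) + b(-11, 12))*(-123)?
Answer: -5289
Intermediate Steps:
o(C, h) = -2*C/h (o(C, h) = (-4*C)/((2*h)) = (-4*C)*(1/(2*h)) = -2*C/h)
b(k, X) = X - 3*k
(L(o(-1, -1)) + b(-11, 12))*(-123) = (-2*(-1)/(-1) + (12 - 3*(-11)))*(-123) = (-2*(-1)*(-1) + (12 + 33))*(-123) = (-2 + 45)*(-123) = 43*(-123) = -5289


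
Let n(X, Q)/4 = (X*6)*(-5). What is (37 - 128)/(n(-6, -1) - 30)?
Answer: -91/690 ≈ -0.13188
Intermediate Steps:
n(X, Q) = -120*X (n(X, Q) = 4*((X*6)*(-5)) = 4*((6*X)*(-5)) = 4*(-30*X) = -120*X)
(37 - 128)/(n(-6, -1) - 30) = (37 - 128)/(-120*(-6) - 30) = -91/(720 - 30) = -91/690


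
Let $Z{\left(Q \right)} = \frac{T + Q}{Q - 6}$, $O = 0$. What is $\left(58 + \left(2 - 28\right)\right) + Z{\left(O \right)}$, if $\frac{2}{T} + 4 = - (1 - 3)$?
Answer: $\frac{193}{6} \approx 32.167$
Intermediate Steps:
$T = -1$ ($T = \frac{2}{-4 - \left(1 - 3\right)} = \frac{2}{-4 - -2} = \frac{2}{-4 + 2} = \frac{2}{-2} = 2 \left(- \frac{1}{2}\right) = -1$)
$Z{\left(Q \right)} = \frac{-1 + Q}{-6 + Q}$ ($Z{\left(Q \right)} = \frac{-1 + Q}{Q - 6} = \frac{-1 + Q}{-6 + Q}$)
$\left(58 + \left(2 - 28\right)\right) + Z{\left(O \right)} = \left(58 + \left(2 - 28\right)\right) + \frac{-1 + 0}{-6 + 0} = \left(58 - 26\right) + \frac{1}{-6} \left(-1\right) = 32 - - \frac{1}{6} = 32 + \frac{1}{6} = \frac{193}{6}$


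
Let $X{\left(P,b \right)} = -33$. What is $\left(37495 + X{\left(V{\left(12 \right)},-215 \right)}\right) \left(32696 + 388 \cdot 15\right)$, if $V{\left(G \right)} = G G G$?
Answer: $1442886392$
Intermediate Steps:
$V{\left(G \right)} = G^{3}$ ($V{\left(G \right)} = G^{2} G = G^{3}$)
$\left(37495 + X{\left(V{\left(12 \right)},-215 \right)}\right) \left(32696 + 388 \cdot 15\right) = \left(37495 - 33\right) \left(32696 + 388 \cdot 15\right) = 37462 \left(32696 + 5820\right) = 37462 \cdot 38516 = 1442886392$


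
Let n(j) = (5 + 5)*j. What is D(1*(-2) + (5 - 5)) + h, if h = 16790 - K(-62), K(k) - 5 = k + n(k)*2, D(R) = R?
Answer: 18085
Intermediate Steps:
n(j) = 10*j
K(k) = 5 + 21*k (K(k) = 5 + (k + (10*k)*2) = 5 + (k + 20*k) = 5 + 21*k)
h = 18087 (h = 16790 - (5 + 21*(-62)) = 16790 - (5 - 1302) = 16790 - 1*(-1297) = 16790 + 1297 = 18087)
D(1*(-2) + (5 - 5)) + h = (1*(-2) + (5 - 5)) + 18087 = (-2 + 0) + 18087 = -2 + 18087 = 18085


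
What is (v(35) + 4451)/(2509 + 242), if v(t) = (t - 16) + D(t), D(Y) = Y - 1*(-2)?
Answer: 4507/2751 ≈ 1.6383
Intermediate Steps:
D(Y) = 2 + Y (D(Y) = Y + 2 = 2 + Y)
v(t) = -14 + 2*t (v(t) = (t - 16) + (2 + t) = (-16 + t) + (2 + t) = -14 + 2*t)
(v(35) + 4451)/(2509 + 242) = ((-14 + 2*35) + 4451)/(2509 + 242) = ((-14 + 70) + 4451)/2751 = (56 + 4451)*(1/2751) = 4507*(1/2751) = 4507/2751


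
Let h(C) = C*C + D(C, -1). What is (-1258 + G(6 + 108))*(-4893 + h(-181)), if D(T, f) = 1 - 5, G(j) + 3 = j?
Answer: -31960008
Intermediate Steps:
G(j) = -3 + j
D(T, f) = -4
h(C) = -4 + C² (h(C) = C*C - 4 = C² - 4 = -4 + C²)
(-1258 + G(6 + 108))*(-4893 + h(-181)) = (-1258 + (-3 + (6 + 108)))*(-4893 + (-4 + (-181)²)) = (-1258 + (-3 + 114))*(-4893 + (-4 + 32761)) = (-1258 + 111)*(-4893 + 32757) = -1147*27864 = -31960008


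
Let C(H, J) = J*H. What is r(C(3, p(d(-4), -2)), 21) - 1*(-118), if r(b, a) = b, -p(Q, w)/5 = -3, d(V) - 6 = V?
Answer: 163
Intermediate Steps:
d(V) = 6 + V
p(Q, w) = 15 (p(Q, w) = -5*(-3) = 15)
C(H, J) = H*J
r(C(3, p(d(-4), -2)), 21) - 1*(-118) = 3*15 - 1*(-118) = 45 + 118 = 163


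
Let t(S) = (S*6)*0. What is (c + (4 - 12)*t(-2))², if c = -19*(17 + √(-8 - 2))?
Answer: 100719 + 12274*I*√10 ≈ 1.0072e+5 + 38814.0*I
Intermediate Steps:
t(S) = 0 (t(S) = (6*S)*0 = 0)
c = -323 - 19*I*√10 (c = -19*(17 + √(-10)) = -19*(17 + I*√10) = -323 - 19*I*√10 ≈ -323.0 - 60.083*I)
(c + (4 - 12)*t(-2))² = ((-323 - 19*I*√10) + (4 - 12)*0)² = ((-323 - 19*I*√10) - 8*0)² = ((-323 - 19*I*√10) + 0)² = (-323 - 19*I*√10)²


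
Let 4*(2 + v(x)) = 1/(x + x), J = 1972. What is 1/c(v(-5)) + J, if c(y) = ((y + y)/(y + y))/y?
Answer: 78799/40 ≈ 1970.0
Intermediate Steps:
v(x) = -2 + 1/(8*x) (v(x) = -2 + 1/(4*(x + x)) = -2 + 1/(4*((2*x))) = -2 + (1/(2*x))/4 = -2 + 1/(8*x))
c(y) = 1/y (c(y) = ((2*y)/((2*y)))/y = ((2*y)*(1/(2*y)))/y = 1/y)
1/c(v(-5)) + J = 1/(1/(-2 + (1/8)/(-5))) + 1972 = 1/(1/(-2 + (1/8)*(-1/5))) + 1972 = 1/(1/(-2 - 1/40)) + 1972 = 1/(1/(-81/40)) + 1972 = 1/(-40/81) + 1972 = -81/40 + 1972 = 78799/40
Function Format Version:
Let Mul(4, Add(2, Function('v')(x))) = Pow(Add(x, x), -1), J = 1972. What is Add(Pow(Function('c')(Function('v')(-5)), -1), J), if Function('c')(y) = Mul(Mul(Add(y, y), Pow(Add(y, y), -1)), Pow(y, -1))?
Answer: Rational(78799, 40) ≈ 1970.0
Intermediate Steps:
Function('v')(x) = Add(-2, Mul(Rational(1, 8), Pow(x, -1))) (Function('v')(x) = Add(-2, Mul(Rational(1, 4), Pow(Add(x, x), -1))) = Add(-2, Mul(Rational(1, 4), Pow(Mul(2, x), -1))) = Add(-2, Mul(Rational(1, 4), Mul(Rational(1, 2), Pow(x, -1)))) = Add(-2, Mul(Rational(1, 8), Pow(x, -1))))
Function('c')(y) = Pow(y, -1) (Function('c')(y) = Mul(Mul(Mul(2, y), Pow(Mul(2, y), -1)), Pow(y, -1)) = Mul(Mul(Mul(2, y), Mul(Rational(1, 2), Pow(y, -1))), Pow(y, -1)) = Mul(1, Pow(y, -1)) = Pow(y, -1))
Add(Pow(Function('c')(Function('v')(-5)), -1), J) = Add(Pow(Pow(Add(-2, Mul(Rational(1, 8), Pow(-5, -1))), -1), -1), 1972) = Add(Pow(Pow(Add(-2, Mul(Rational(1, 8), Rational(-1, 5))), -1), -1), 1972) = Add(Pow(Pow(Add(-2, Rational(-1, 40)), -1), -1), 1972) = Add(Pow(Pow(Rational(-81, 40), -1), -1), 1972) = Add(Pow(Rational(-40, 81), -1), 1972) = Add(Rational(-81, 40), 1972) = Rational(78799, 40)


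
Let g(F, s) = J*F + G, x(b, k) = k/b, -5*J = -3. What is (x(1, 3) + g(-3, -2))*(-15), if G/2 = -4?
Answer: 102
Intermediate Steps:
G = -8 (G = 2*(-4) = -8)
J = 3/5 (J = -1/5*(-3) = 3/5 ≈ 0.60000)
g(F, s) = -8 + 3*F/5 (g(F, s) = 3*F/5 - 8 = -8 + 3*F/5)
(x(1, 3) + g(-3, -2))*(-15) = (3/1 + (-8 + (3/5)*(-3)))*(-15) = (3*1 + (-8 - 9/5))*(-15) = (3 - 49/5)*(-15) = -34/5*(-15) = 102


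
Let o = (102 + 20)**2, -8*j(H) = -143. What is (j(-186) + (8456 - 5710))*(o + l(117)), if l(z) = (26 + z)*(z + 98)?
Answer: 1008902819/8 ≈ 1.2611e+8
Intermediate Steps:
j(H) = 143/8 (j(H) = -1/8*(-143) = 143/8)
o = 14884 (o = 122**2 = 14884)
l(z) = (26 + z)*(98 + z)
(j(-186) + (8456 - 5710))*(o + l(117)) = (143/8 + (8456 - 5710))*(14884 + (2548 + 117**2 + 124*117)) = (143/8 + 2746)*(14884 + (2548 + 13689 + 14508)) = 22111*(14884 + 30745)/8 = (22111/8)*45629 = 1008902819/8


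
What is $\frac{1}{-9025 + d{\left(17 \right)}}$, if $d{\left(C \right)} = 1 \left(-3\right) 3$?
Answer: $- \frac{1}{9034} \approx -0.00011069$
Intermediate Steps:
$d{\left(C \right)} = -9$ ($d{\left(C \right)} = \left(-3\right) 3 = -9$)
$\frac{1}{-9025 + d{\left(17 \right)}} = \frac{1}{-9025 - 9} = \frac{1}{-9034} = - \frac{1}{9034}$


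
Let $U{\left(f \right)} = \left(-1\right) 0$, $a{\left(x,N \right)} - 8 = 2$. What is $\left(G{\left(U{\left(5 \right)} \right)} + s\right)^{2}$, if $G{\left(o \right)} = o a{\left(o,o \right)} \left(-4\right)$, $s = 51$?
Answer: $2601$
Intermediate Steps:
$a{\left(x,N \right)} = 10$ ($a{\left(x,N \right)} = 8 + 2 = 10$)
$U{\left(f \right)} = 0$
$G{\left(o \right)} = - 40 o$ ($G{\left(o \right)} = o 10 \left(-4\right) = 10 o \left(-4\right) = - 40 o$)
$\left(G{\left(U{\left(5 \right)} \right)} + s\right)^{2} = \left(\left(-40\right) 0 + 51\right)^{2} = \left(0 + 51\right)^{2} = 51^{2} = 2601$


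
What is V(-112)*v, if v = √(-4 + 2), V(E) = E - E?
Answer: 0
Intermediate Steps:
V(E) = 0
v = I*√2 (v = √(-2) = I*√2 ≈ 1.4142*I)
V(-112)*v = 0*(I*√2) = 0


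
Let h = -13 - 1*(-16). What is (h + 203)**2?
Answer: 42436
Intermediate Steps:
h = 3 (h = -13 + 16 = 3)
(h + 203)**2 = (3 + 203)**2 = 206**2 = 42436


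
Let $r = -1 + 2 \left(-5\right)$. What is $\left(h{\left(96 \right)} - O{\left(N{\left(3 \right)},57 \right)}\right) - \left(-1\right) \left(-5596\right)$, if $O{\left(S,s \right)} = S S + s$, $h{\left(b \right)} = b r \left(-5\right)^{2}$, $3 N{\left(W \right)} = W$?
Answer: $-32054$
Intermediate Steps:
$r = -11$ ($r = -1 - 10 = -11$)
$N{\left(W \right)} = \frac{W}{3}$
$h{\left(b \right)} = - 275 b$ ($h{\left(b \right)} = b \left(-11\right) \left(-5\right)^{2} = - 11 b 25 = - 275 b$)
$O{\left(S,s \right)} = s + S^{2}$ ($O{\left(S,s \right)} = S^{2} + s = s + S^{2}$)
$\left(h{\left(96 \right)} - O{\left(N{\left(3 \right)},57 \right)}\right) - \left(-1\right) \left(-5596\right) = \left(\left(-275\right) 96 - \left(57 + \left(\frac{1}{3} \cdot 3\right)^{2}\right)\right) - \left(-1\right) \left(-5596\right) = \left(-26400 - \left(57 + 1^{2}\right)\right) - 5596 = \left(-26400 - \left(57 + 1\right)\right) - 5596 = \left(-26400 - 58\right) - 5596 = -26458 - 5596 = -32054$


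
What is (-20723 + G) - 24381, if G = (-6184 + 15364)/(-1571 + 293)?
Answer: -3202894/71 ≈ -45111.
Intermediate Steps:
G = -510/71 (G = 9180/(-1278) = 9180*(-1/1278) = -510/71 ≈ -7.1831)
(-20723 + G) - 24381 = (-20723 - 510/71) - 24381 = -1471843/71 - 24381 = -3202894/71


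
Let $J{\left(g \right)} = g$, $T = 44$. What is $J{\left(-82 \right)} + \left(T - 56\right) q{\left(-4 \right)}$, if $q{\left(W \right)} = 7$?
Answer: $-166$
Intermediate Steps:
$J{\left(-82 \right)} + \left(T - 56\right) q{\left(-4 \right)} = -82 + \left(44 - 56\right) 7 = -82 - 84 = -166$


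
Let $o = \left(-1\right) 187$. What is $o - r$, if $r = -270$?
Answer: $83$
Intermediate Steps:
$o = -187$
$o - r = -187 - -270 = -187 + 270 = 83$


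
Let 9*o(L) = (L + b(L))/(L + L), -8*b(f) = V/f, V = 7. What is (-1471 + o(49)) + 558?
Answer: -45092153/49392 ≈ -912.94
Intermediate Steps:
b(f) = -7/(8*f)
o(L) = (L - 7/(8*L))/(18*L) (o(L) = ((L - 7/(8*L))/(L + L))/9 = ((L - 7/(8*L))/((2*L)))/9 = ((L - 7/(8*L))*(1/(2*L)))/9 = ((L - 7/(8*L))/(2*L))/9 = (L - 7/(8*L))/(18*L))
(-1471 + o(49)) + 558 = (-1471 + (1/18 - 7/144/49²)) + 558 = (-1471 + (1/18 - 7/144*1/2401)) + 558 = (-1471 + (1/18 - 1/49392)) + 558 = (-1471 + 2743/49392) + 558 = -72652889/49392 + 558 = -45092153/49392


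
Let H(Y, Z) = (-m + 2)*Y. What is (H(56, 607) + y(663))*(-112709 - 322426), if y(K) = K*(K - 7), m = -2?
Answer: -189349865520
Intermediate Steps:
y(K) = K*(-7 + K)
H(Y, Z) = 4*Y (H(Y, Z) = (-1*(-2) + 2)*Y = (2 + 2)*Y = 4*Y)
(H(56, 607) + y(663))*(-112709 - 322426) = (4*56 + 663*(-7 + 663))*(-112709 - 322426) = (224 + 663*656)*(-435135) = (224 + 434928)*(-435135) = 435152*(-435135) = -189349865520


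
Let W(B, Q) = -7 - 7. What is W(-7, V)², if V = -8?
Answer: 196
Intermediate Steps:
W(B, Q) = -14
W(-7, V)² = (-14)² = 196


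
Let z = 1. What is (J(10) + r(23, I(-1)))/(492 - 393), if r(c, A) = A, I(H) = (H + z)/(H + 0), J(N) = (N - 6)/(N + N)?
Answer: 1/495 ≈ 0.0020202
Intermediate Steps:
J(N) = (-6 + N)/(2*N) (J(N) = (-6 + N)/((2*N)) = (-6 + N)*(1/(2*N)) = (-6 + N)/(2*N))
I(H) = (1 + H)/H (I(H) = (H + 1)/(H + 0) = (1 + H)/H)
(J(10) + r(23, I(-1)))/(492 - 393) = ((½)*(-6 + 10)/10 + (1 - 1)/(-1))/(492 - 393) = ((½)*(⅒)*4 - 1*0)/99 = (⅕ + 0)*(1/99) = (⅕)*(1/99) = 1/495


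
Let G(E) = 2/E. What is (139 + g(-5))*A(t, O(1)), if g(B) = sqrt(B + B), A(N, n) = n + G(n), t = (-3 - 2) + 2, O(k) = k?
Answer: 417 + 3*I*sqrt(10) ≈ 417.0 + 9.4868*I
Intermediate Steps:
t = -3 (t = -5 + 2 = -3)
A(N, n) = n + 2/n
g(B) = sqrt(2)*sqrt(B) (g(B) = sqrt(2*B) = sqrt(2)*sqrt(B))
(139 + g(-5))*A(t, O(1)) = (139 + sqrt(2)*sqrt(-5))*(1 + 2/1) = (139 + sqrt(2)*(I*sqrt(5)))*(1 + 2*1) = (139 + I*sqrt(10))*(1 + 2) = (139 + I*sqrt(10))*3 = 417 + 3*I*sqrt(10)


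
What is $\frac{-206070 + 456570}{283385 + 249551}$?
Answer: $\frac{62625}{133234} \approx 0.47004$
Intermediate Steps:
$\frac{-206070 + 456570}{283385 + 249551} = \frac{250500}{532936} = 250500 \cdot \frac{1}{532936} = \frac{62625}{133234}$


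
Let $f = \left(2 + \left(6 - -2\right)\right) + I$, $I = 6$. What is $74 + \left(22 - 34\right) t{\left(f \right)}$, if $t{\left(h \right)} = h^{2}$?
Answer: $-2998$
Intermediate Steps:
$f = 16$ ($f = \left(2 + \left(6 - -2\right)\right) + 6 = \left(2 + \left(6 + 2\right)\right) + 6 = \left(2 + 8\right) + 6 = 10 + 6 = 16$)
$74 + \left(22 - 34\right) t{\left(f \right)} = 74 + \left(22 - 34\right) 16^{2} = 74 - 3072 = -2998$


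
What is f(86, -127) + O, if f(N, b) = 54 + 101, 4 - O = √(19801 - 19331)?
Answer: 159 - √470 ≈ 137.32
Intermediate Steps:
O = 4 - √470 (O = 4 - √(19801 - 19331) = 4 - √470 ≈ -17.679)
f(N, b) = 155
f(86, -127) + O = 155 + (4 - √470) = 159 - √470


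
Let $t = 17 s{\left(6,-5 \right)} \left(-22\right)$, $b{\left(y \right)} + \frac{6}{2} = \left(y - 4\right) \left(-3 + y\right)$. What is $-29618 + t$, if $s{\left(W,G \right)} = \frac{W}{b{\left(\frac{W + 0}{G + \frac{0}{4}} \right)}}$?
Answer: $- \frac{4668726}{157} \approx -29737.0$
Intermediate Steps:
$b{\left(y \right)} = -3 + \left(-4 + y\right) \left(-3 + y\right)$ ($b{\left(y \right)} = -3 + \left(y - 4\right) \left(-3 + y\right) = -3 + \left(-4 + y\right) \left(-3 + y\right)$)
$s{\left(W,G \right)} = \frac{W}{9 + \frac{W^{2}}{G^{2}} - \frac{7 W}{G}}$ ($s{\left(W,G \right)} = \frac{W}{9 + \left(\frac{W + 0}{G + \frac{0}{4}}\right)^{2} - 7 \frac{W + 0}{G + \frac{0}{4}}} = \frac{W}{9 + \left(\frac{W}{G + 0 \cdot \frac{1}{4}}\right)^{2} - 7 \frac{W}{G + 0 \cdot \frac{1}{4}}} = \frac{W}{9 + \left(\frac{W}{G + 0}\right)^{2} - 7 \frac{W}{G + 0}} = \frac{W}{9 + \left(\frac{W}{G}\right)^{2} - 7 \frac{W}{G}} = \frac{W}{9 + \frac{W^{2}}{G^{2}} - \frac{7 W}{G}}$)
$t = - \frac{18700}{157}$ ($t = 17 \frac{6 \left(-5\right)^{2}}{6^{2} + 9 \left(-5\right)^{2} - \left(-35\right) 6} \left(-22\right) = 17 \cdot 6 \cdot 25 \frac{1}{36 + 9 \cdot 25 + 210} \left(-22\right) = 17 \cdot 6 \cdot 25 \frac{1}{36 + 225 + 210} \left(-22\right) = 17 \cdot 6 \cdot 25 \cdot \frac{1}{471} \left(-22\right) = 17 \cdot \frac{50}{157} \left(-22\right) = \frac{850}{157} \left(-22\right) = - \frac{18700}{157} \approx -119.11$)
$-29618 + t = -29618 - \frac{18700}{157} = - \frac{4668726}{157}$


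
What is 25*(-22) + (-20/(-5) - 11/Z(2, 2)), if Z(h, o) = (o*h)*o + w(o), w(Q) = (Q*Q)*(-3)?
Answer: -2173/4 ≈ -543.25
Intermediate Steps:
w(Q) = -3*Q**2 (w(Q) = Q**2*(-3) = -3*Q**2)
Z(h, o) = -3*o**2 + h*o**2 (Z(h, o) = (o*h)*o - 3*o**2 = (h*o)*o - 3*o**2 = h*o**2 - 3*o**2 = -3*o**2 + h*o**2)
25*(-22) + (-20/(-5) - 11/Z(2, 2)) = 25*(-22) + (-20/(-5) - 11*1/(4*(-3 + 2))) = -550 + (-20*(-1/5) - 11/(4*(-1))) = -550 + (4 - 11/(-4)) = -550 + (4 - 11*(-1/4)) = -550 + (4 + 11/4) = -550 + 27/4 = -2173/4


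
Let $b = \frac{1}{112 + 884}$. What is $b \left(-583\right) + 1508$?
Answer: $\frac{1501385}{996} \approx 1507.4$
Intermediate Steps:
$b = \frac{1}{996} \approx 0.001004$
$b \left(-583\right) + 1508 = \frac{1}{996} \left(-583\right) + 1508 = - \frac{583}{996} + 1508 = \frac{1501385}{996}$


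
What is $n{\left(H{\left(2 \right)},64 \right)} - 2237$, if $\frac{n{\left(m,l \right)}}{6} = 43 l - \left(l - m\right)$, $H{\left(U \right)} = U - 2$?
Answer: $13891$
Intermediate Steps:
$H{\left(U \right)} = -2 + U$
$n{\left(m,l \right)} = 6 m + 252 l$ ($n{\left(m,l \right)} = 6 \left(43 l - \left(l - m\right)\right) = 6 \left(m + 42 l\right) = 6 m + 252 l$)
$n{\left(H{\left(2 \right)},64 \right)} - 2237 = \left(6 \left(-2 + 2\right) + 252 \cdot 64\right) - 2237 = \left(6 \cdot 0 + 16128\right) - 2237 = \left(0 + 16128\right) - 2237 = 16128 - 2237 = 13891$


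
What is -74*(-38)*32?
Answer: 89984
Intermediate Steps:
-74*(-38)*32 = 2812*32 = 89984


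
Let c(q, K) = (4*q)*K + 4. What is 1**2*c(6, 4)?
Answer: 100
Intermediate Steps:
c(q, K) = 4 + 4*K*q (c(q, K) = 4*K*q + 4 = 4 + 4*K*q)
1**2*c(6, 4) = 1**2*(4 + 4*4*6) = 1*(4 + 96) = 1*100 = 100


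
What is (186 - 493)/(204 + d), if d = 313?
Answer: -307/517 ≈ -0.59381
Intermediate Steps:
(186 - 493)/(204 + d) = (186 - 493)/(204 + 313) = -307/517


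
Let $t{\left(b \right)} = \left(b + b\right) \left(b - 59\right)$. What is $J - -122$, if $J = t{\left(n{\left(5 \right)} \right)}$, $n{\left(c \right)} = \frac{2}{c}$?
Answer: $\frac{1878}{25} \approx 75.12$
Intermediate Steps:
$t{\left(b \right)} = 2 b \left(-59 + b\right)$
$J = - \frac{1172}{25}$ ($J = 2 \cdot \frac{2}{5} \left(-59 + \frac{2}{5}\right) = 2 \cdot \frac{2}{5} \left(- \frac{293}{5}\right) = - \frac{1172}{25} \approx -46.88$)
$J - -122 = - \frac{1172}{25} - -122 = - \frac{1172}{25} + 122 = \frac{1878}{25}$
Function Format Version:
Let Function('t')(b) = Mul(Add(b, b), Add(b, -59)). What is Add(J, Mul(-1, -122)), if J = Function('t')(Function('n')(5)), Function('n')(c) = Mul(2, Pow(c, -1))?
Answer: Rational(1878, 25) ≈ 75.120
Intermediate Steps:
Function('t')(b) = Mul(2, b, Add(-59, b)) (Function('t')(b) = Mul(Mul(2, b), Add(-59, b)) = Mul(2, b, Add(-59, b)))
J = Rational(-1172, 25) (J = Mul(2, Mul(2, Pow(5, -1)), Add(-59, Mul(2, Pow(5, -1)))) = Mul(2, Mul(2, Rational(1, 5)), Add(-59, Mul(2, Rational(1, 5)))) = Mul(2, Rational(2, 5), Add(-59, Rational(2, 5))) = Mul(2, Rational(2, 5), Rational(-293, 5)) = Rational(-1172, 25) ≈ -46.880)
Add(J, Mul(-1, -122)) = Add(Rational(-1172, 25), Mul(-1, -122)) = Add(Rational(-1172, 25), 122) = Rational(1878, 25)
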